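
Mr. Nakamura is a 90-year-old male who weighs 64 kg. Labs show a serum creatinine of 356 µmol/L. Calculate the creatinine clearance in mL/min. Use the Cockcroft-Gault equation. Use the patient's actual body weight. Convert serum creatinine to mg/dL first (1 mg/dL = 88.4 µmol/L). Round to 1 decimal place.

SCr = 356 / 88.4 = 4.027 mg/dL
CrCl = (140 − 90) × 64 / (72 × 4.027) = 3200.0 / 289.94 ≈ 11.0 mL/min

11.0 mL/min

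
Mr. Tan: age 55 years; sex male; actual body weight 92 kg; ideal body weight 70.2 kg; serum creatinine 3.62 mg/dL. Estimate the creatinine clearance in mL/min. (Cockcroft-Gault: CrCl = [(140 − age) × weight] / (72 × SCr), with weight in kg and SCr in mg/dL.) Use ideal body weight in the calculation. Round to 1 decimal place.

CrCl = (140 − 55) × 70.2 / (72 × 3.62) = 5967.0 / 260.64 ≈ 22.9 mL/min

22.9 mL/min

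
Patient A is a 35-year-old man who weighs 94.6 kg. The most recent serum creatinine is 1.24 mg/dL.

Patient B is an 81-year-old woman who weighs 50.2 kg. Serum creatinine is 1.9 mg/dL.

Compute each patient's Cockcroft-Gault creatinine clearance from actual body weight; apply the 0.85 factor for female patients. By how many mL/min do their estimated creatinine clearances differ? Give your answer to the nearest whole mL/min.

Patient A: CrCl = (140 − 35) × 94.6 / (72 × 1.24) = 9933.0 / 89.28 ≈ 111.3 mL/min
Patient B: CrCl = (140 − 81) × 50.2 / (72 × 1.9) × 0.85 = 2961.8 / 136.80 × 0.85 ≈ 18.4 mL/min
|111.3 − 18.4| = 92.9 mL/min

93 mL/min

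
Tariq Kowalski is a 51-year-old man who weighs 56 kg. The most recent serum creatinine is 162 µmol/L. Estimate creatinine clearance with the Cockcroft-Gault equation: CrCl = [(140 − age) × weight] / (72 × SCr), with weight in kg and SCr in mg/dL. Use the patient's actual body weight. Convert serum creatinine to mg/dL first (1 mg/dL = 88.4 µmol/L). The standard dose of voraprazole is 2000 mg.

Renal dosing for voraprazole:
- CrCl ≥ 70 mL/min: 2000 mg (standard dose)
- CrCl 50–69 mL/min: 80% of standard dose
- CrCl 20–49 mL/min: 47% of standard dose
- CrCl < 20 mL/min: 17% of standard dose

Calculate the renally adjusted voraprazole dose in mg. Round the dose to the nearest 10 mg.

940 mg

SCr = 162 / 88.4 = 1.833 mg/dL
CrCl = (140 − 51) × 56 / (72 × 1.833) = 4984.0 / 131.98 ≈ 37.8 mL/min
CrCl ≈ 38 mL/min → bracket 20–49 mL/min.
47% of 2000 mg = 940 mg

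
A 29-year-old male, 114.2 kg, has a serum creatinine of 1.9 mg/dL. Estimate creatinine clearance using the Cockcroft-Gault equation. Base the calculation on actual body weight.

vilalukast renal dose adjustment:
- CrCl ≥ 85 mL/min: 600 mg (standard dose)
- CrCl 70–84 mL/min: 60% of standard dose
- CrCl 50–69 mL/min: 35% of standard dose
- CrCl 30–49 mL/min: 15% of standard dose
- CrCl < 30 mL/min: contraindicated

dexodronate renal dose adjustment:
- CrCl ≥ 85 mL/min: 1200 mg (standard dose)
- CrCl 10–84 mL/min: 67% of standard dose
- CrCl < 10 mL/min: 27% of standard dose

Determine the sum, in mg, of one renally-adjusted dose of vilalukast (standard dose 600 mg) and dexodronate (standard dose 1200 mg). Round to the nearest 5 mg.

1800 mg

CrCl = (140 − 29) × 114.2 / (72 × 1.9) = 12676.2 / 136.80 ≈ 92.7 mL/min
CrCl ≈ 93 mL/min.
vilalukast: ≥ 85 mL/min → 100% of 600 mg = 600 mg.
dexodronate: ≥ 85 mL/min → 100% of 1200 mg = 1200 mg.
Total = 600 + 1200 = 1800 mg.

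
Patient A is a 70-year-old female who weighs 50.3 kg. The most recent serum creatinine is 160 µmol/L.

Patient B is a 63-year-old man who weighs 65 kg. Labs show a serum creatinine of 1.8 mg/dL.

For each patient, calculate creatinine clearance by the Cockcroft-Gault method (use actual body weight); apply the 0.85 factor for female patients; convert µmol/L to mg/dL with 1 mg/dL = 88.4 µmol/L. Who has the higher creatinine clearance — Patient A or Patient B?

Patient A: SCr = 160 / 88.4 = 1.81 mg/dL
Patient A: CrCl = (140 − 70) × 50.3 / (72 × 1.81) × 0.85 = 3521.0 / 130.32 × 0.85 ≈ 23.0 mL/min
Patient B: CrCl = (140 − 63) × 65 / (72 × 1.8) = 5005.0 / 129.60 ≈ 38.6 mL/min
23.0 vs 38.6 mL/min → Patient B is higher.

Patient B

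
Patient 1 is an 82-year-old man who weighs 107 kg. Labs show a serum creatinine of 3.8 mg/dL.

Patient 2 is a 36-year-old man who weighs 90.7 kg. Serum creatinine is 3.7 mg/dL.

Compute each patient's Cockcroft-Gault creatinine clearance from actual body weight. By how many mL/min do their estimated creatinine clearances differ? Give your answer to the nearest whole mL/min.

13 mL/min

Patient 1: CrCl = (140 − 82) × 107 / (72 × 3.8) = 6206.0 / 273.60 ≈ 22.7 mL/min
Patient 2: CrCl = (140 − 36) × 90.7 / (72 × 3.7) = 9432.8 / 266.40 ≈ 35.4 mL/min
|22.7 − 35.4| = 12.7 mL/min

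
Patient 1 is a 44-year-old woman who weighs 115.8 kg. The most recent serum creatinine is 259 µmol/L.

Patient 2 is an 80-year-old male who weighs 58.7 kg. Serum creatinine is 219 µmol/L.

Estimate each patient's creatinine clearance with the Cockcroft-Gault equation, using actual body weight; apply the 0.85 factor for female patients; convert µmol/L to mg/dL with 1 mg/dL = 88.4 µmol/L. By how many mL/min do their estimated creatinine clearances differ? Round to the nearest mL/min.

Patient 1: SCr = 259 / 88.4 = 2.93 mg/dL
Patient 1: CrCl = (140 − 44) × 115.8 / (72 × 2.93) × 0.85 = 11116.8 / 210.96 × 0.85 ≈ 44.8 mL/min
Patient 2: SCr = 219 / 88.4 = 2.477 mg/dL
Patient 2: CrCl = (140 − 80) × 58.7 / (72 × 2.477) = 3522.0 / 178.34 ≈ 19.7 mL/min
|44.8 − 19.7| = 25.1 mL/min

25 mL/min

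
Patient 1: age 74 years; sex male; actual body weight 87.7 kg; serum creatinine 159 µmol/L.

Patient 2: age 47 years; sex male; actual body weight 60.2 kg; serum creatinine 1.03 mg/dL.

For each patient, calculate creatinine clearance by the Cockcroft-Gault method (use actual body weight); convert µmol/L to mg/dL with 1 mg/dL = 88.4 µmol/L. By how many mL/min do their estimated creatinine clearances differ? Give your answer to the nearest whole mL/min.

31 mL/min

Patient 1: SCr = 159 / 88.4 = 1.799 mg/dL
Patient 1: CrCl = (140 − 74) × 87.7 / (72 × 1.799) = 5788.2 / 129.53 ≈ 44.7 mL/min
Patient 2: CrCl = (140 − 47) × 60.2 / (72 × 1.03) = 5598.6 / 74.16 ≈ 75.5 mL/min
|44.7 − 75.5| = 30.8 mL/min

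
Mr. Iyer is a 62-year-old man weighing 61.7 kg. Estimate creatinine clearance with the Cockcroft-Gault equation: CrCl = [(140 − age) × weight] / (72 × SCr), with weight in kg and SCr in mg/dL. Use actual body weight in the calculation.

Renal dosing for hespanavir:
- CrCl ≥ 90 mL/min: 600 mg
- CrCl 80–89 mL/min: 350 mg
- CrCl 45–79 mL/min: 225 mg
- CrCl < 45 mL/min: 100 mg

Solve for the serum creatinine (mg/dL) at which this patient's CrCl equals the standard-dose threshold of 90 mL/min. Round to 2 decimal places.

Standard dose requires CrCl ≥ 90 mL/min.
Set (140 − 62) × 61.7 / (72 × SCr) = 90
SCr = (140 − 62) × 61.7 / (72 × 90) = 0.743 mg/dL

0.74 mg/dL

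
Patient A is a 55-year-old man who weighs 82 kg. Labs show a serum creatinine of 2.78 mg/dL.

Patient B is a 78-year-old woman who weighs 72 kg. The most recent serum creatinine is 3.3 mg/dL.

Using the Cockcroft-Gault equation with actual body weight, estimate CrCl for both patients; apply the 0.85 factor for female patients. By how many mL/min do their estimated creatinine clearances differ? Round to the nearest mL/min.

Patient A: CrCl = (140 − 55) × 82 / (72 × 2.78) = 6970.0 / 200.16 ≈ 34.8 mL/min
Patient B: CrCl = (140 − 78) × 72 / (72 × 3.3) × 0.85 = 4464.0 / 237.60 × 0.85 ≈ 16.0 mL/min
|34.8 − 16.0| = 18.8 mL/min

19 mL/min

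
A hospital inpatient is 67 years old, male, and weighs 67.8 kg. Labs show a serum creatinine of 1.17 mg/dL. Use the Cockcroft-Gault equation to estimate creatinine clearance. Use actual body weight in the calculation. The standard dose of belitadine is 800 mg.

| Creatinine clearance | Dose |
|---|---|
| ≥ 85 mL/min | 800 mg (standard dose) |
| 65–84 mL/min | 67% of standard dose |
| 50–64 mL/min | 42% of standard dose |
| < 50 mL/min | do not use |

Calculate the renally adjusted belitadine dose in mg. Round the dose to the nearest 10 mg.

CrCl = (140 − 67) × 67.8 / (72 × 1.17) = 4949.4 / 84.24 ≈ 58.8 mL/min
CrCl ≈ 59 mL/min → bracket 50–64 mL/min.
42% of 800 mg = 336 mg → 340 mg

340 mg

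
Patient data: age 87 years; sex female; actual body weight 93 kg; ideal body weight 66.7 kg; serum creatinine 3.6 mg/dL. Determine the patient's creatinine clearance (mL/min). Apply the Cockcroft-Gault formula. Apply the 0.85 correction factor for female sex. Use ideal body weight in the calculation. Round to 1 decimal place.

CrCl = (140 − 87) × 66.7 / (72 × 3.6) × 0.85 = 3535.1 / 259.20 × 0.85 ≈ 11.6 mL/min

11.6 mL/min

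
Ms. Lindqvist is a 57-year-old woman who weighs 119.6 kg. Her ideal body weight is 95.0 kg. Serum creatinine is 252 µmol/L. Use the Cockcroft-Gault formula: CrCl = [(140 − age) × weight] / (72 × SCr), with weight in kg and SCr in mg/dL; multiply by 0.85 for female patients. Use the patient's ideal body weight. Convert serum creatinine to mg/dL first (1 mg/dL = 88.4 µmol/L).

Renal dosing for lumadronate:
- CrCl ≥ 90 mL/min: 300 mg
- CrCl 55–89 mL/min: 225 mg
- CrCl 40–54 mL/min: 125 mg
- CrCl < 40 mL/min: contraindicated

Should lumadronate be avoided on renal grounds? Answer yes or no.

SCr = 252 / 88.4 = 2.851 mg/dL
CrCl = (140 − 57) × 95 / (72 × 2.851) × 0.85 = 7885.0 / 205.27 × 0.85 ≈ 32.7 mL/min
CrCl ≈ 33 mL/min, which is < 40 mL/min.

yes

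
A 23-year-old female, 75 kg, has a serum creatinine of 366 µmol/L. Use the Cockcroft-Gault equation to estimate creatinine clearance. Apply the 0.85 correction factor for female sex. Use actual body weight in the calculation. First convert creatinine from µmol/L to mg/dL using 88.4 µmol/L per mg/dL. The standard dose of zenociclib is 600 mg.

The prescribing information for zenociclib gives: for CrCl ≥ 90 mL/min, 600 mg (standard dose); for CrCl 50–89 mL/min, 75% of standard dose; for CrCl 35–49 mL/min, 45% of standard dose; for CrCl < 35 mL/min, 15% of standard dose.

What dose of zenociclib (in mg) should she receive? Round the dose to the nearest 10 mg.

90 mg

SCr = 366 / 88.4 = 4.14 mg/dL
CrCl = (140 − 23) × 75 / (72 × 4.14) × 0.85 = 8775.0 / 298.08 × 0.85 ≈ 25.0 mL/min
CrCl ≈ 25 mL/min → bracket < 35 mL/min.
15% of 600 mg = 90 mg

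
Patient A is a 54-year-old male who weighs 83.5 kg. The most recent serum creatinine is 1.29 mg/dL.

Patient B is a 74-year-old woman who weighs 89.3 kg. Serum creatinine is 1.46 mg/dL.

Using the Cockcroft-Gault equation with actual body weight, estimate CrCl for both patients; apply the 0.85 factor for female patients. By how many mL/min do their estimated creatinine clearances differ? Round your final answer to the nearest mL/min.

30 mL/min

Patient A: CrCl = (140 − 54) × 83.5 / (72 × 1.29) = 7181.0 / 92.88 ≈ 77.3 mL/min
Patient B: CrCl = (140 − 74) × 89.3 / (72 × 1.46) × 0.85 = 5893.8 / 105.12 × 0.85 ≈ 47.7 mL/min
|77.3 − 47.7| = 29.6 mL/min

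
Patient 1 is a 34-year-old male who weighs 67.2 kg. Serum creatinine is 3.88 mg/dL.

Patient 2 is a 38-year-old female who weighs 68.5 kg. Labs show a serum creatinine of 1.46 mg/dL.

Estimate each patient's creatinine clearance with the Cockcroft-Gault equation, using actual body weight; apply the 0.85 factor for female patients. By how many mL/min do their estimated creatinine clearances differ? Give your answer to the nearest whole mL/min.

31 mL/min

Patient 1: CrCl = (140 − 34) × 67.2 / (72 × 3.88) = 7123.2 / 279.36 ≈ 25.5 mL/min
Patient 2: CrCl = (140 − 38) × 68.5 / (72 × 1.46) × 0.85 = 6987.0 / 105.12 × 0.85 ≈ 56.5 mL/min
|25.5 − 56.5| = 31.0 mL/min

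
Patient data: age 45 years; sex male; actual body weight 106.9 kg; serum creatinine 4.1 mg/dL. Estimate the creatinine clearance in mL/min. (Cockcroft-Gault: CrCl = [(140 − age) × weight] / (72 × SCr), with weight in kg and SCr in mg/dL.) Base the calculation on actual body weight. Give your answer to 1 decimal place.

34.4 mL/min

CrCl = (140 − 45) × 106.9 / (72 × 4.1) = 10155.5 / 295.20 ≈ 34.4 mL/min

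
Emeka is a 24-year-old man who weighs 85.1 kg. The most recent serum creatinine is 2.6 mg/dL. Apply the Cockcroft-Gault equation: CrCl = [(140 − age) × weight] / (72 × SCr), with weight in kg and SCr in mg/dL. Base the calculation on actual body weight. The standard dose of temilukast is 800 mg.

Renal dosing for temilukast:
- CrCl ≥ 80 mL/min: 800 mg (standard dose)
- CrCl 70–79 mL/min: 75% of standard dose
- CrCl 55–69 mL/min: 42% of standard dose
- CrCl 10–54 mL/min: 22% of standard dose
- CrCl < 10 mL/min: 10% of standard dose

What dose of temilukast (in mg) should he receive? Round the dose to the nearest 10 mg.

CrCl = (140 − 24) × 85.1 / (72 × 2.6) = 9871.6 / 187.20 ≈ 52.7 mL/min
CrCl ≈ 53 mL/min → bracket 10–54 mL/min.
22% of 800 mg = 176 mg → 180 mg

180 mg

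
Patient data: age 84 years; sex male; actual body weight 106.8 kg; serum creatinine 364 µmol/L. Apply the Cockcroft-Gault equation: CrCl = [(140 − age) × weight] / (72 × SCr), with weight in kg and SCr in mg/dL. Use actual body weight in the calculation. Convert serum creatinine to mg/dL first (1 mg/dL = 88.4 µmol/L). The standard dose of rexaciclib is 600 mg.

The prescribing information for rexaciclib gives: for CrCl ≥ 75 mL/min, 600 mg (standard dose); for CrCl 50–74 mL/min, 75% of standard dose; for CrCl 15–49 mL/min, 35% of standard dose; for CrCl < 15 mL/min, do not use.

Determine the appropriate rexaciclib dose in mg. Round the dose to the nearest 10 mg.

SCr = 364 / 88.4 = 4.118 mg/dL
CrCl = (140 − 84) × 106.8 / (72 × 4.118) = 5980.8 / 296.50 ≈ 20.2 mL/min
CrCl ≈ 20 mL/min → bracket 15–49 mL/min.
35% of 600 mg = 210 mg

210 mg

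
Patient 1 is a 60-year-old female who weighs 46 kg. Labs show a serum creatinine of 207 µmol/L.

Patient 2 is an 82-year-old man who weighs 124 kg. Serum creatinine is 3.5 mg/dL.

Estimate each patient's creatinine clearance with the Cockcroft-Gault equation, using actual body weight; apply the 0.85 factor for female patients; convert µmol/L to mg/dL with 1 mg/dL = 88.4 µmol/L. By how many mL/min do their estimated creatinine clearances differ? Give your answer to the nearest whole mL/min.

Patient 1: SCr = 207 / 88.4 = 2.342 mg/dL
Patient 1: CrCl = (140 − 60) × 46 / (72 × 2.342) × 0.85 = 3680.0 / 168.62 × 0.85 ≈ 18.6 mL/min
Patient 2: CrCl = (140 − 82) × 124 / (72 × 3.5) = 7192.0 / 252.00 ≈ 28.5 mL/min
|18.6 − 28.5| = 9.9 mL/min

10 mL/min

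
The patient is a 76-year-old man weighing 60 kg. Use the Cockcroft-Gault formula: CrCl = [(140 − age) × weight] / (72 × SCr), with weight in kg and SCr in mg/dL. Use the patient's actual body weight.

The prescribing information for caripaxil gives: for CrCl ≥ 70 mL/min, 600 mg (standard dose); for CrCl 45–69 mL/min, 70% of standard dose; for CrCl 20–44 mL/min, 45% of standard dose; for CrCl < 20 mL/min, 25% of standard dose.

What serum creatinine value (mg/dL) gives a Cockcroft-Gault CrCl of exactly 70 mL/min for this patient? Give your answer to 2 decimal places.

0.76 mg/dL

Standard dose requires CrCl ≥ 70 mL/min.
Set (140 − 76) × 60 / (72 × SCr) = 70
SCr = (140 − 76) × 60 / (72 × 70) = 0.762 mg/dL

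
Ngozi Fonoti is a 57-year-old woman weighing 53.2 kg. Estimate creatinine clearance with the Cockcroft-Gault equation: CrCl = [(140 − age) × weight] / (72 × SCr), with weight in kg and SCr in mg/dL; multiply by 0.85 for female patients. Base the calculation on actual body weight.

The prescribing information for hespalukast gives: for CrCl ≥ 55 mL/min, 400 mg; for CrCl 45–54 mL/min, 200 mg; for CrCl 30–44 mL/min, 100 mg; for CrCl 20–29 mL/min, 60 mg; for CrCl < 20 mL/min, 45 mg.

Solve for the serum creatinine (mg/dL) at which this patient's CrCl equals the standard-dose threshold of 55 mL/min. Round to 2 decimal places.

0.95 mg/dL

Standard dose requires CrCl ≥ 55 mL/min.
Set (140 − 57) × 53.2 × 0.85 / (72 × SCr) = 55
SCr = (140 − 57) × 53.2 × 0.85 / (72 × 55) = 0.948 mg/dL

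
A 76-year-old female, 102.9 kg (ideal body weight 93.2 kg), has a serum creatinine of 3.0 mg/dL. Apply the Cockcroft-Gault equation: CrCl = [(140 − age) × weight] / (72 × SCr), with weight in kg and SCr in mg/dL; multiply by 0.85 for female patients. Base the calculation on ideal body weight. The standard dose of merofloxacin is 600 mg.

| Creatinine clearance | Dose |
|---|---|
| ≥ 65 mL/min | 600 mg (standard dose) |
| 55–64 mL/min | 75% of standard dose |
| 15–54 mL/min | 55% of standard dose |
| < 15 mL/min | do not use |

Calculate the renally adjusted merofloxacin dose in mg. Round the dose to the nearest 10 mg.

CrCl = (140 − 76) × 93.2 / (72 × 3) × 0.85 = 5964.8 / 216.00 × 0.85 ≈ 23.5 mL/min
CrCl ≈ 23 mL/min → bracket 15–54 mL/min.
55% of 600 mg = 330 mg

330 mg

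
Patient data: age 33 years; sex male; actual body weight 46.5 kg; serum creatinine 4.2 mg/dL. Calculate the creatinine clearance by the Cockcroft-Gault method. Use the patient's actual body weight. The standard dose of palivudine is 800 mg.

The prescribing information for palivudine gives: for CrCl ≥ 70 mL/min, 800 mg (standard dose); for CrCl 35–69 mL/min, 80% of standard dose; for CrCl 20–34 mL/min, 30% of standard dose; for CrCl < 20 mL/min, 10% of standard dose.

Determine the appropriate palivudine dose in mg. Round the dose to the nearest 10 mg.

80 mg

CrCl = (140 − 33) × 46.5 / (72 × 4.2) = 4975.5 / 302.40 ≈ 16.5 mL/min
CrCl ≈ 16 mL/min → bracket < 20 mL/min.
10% of 800 mg = 80 mg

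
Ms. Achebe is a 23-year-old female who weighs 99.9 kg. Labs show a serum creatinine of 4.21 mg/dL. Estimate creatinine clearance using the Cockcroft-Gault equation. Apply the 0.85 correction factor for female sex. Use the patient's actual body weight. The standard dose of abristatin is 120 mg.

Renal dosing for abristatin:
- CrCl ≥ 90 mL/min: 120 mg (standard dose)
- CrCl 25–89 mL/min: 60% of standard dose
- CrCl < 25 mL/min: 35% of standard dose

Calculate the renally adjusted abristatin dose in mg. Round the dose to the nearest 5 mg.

CrCl = (140 − 23) × 99.9 / (72 × 4.21) × 0.85 = 11688.3 / 303.12 × 0.85 ≈ 32.8 mL/min
CrCl ≈ 33 mL/min → bracket 25–89 mL/min.
60% of 120 mg = 72 mg → 70 mg

70 mg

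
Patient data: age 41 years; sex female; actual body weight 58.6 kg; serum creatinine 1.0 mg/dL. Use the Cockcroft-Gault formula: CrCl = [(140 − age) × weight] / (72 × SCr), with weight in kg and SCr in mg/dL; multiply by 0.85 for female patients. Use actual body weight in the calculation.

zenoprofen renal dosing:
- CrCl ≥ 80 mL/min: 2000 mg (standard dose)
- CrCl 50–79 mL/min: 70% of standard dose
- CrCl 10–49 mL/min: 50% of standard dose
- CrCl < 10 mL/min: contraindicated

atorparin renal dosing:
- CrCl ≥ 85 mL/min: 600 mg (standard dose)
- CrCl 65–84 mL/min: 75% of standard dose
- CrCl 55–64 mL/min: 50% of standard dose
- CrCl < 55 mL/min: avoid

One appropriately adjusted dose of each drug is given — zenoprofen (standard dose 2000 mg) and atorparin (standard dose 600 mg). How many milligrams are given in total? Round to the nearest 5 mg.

1850 mg

CrCl = (140 − 41) × 58.6 / (72 × 1) × 0.85 = 5801.4 / 72.00 × 0.85 ≈ 68.5 mL/min
CrCl ≈ 68 mL/min.
zenoprofen: 50–79 mL/min → 70% of 2000 mg = 1400 mg.
atorparin: 65–84 mL/min → 75% of 600 mg = 450 mg.
Total = 1400 + 450 = 1850 mg.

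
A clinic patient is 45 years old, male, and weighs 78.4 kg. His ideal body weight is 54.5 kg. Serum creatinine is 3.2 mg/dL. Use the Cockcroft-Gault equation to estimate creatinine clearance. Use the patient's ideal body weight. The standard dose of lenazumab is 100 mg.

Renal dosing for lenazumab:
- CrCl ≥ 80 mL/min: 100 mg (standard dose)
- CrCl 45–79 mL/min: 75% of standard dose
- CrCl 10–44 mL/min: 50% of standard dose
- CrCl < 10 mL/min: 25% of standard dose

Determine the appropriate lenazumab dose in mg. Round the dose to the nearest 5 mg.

50 mg

CrCl = (140 − 45) × 54.5 / (72 × 3.2) = 5177.5 / 230.40 ≈ 22.5 mL/min
CrCl ≈ 22 mL/min → bracket 10–44 mL/min.
50% of 100 mg = 50 mg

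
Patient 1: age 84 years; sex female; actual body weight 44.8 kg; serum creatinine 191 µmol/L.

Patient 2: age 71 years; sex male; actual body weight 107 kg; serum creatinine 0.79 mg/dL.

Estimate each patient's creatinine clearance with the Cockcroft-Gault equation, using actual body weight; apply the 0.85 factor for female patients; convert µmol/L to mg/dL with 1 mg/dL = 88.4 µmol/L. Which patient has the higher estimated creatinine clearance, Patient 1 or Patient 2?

Patient 2

Patient 1: SCr = 191 / 88.4 = 2.161 mg/dL
Patient 1: CrCl = (140 − 84) × 44.8 / (72 × 2.161) × 0.85 = 2508.8 / 155.59 × 0.85 ≈ 13.7 mL/min
Patient 2: CrCl = (140 − 71) × 107 / (72 × 0.79) = 7383.0 / 56.88 ≈ 129.8 mL/min
13.7 vs 129.8 mL/min → Patient 2 is higher.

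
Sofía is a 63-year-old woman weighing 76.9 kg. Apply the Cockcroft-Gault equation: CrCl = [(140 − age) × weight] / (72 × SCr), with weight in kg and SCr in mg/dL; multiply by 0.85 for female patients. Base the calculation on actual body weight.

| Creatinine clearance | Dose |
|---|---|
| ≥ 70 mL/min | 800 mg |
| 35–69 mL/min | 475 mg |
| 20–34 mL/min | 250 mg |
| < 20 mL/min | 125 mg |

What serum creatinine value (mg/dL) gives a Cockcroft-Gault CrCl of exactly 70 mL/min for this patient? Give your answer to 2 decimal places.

1.00 mg/dL

Standard dose requires CrCl ≥ 70 mL/min.
Set (140 − 63) × 76.9 × 0.85 / (72 × SCr) = 70
SCr = (140 − 63) × 76.9 × 0.85 / (72 × 70) = 0.999 mg/dL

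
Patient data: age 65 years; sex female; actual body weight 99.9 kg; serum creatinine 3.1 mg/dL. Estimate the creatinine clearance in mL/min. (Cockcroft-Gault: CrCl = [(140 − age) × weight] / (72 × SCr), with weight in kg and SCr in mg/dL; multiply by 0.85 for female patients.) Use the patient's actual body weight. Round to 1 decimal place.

CrCl = (140 − 65) × 99.9 / (72 × 3.1) × 0.85 = 7492.5 / 223.20 × 0.85 ≈ 28.5 mL/min

28.5 mL/min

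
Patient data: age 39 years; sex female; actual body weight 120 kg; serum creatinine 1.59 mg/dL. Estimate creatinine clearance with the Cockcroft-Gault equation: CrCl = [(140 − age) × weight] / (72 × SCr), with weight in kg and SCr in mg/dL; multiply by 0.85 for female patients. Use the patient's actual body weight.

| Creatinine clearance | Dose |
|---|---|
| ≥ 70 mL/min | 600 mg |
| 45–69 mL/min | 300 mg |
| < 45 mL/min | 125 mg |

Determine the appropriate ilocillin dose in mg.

CrCl = (140 − 39) × 120 / (72 × 1.59) × 0.85 = 12120.0 / 114.48 × 0.85 ≈ 90.0 mL/min
CrCl ≈ 90 mL/min → bracket ≥ 70 mL/min.
Dose for this bracket: 600 mg.

600 mg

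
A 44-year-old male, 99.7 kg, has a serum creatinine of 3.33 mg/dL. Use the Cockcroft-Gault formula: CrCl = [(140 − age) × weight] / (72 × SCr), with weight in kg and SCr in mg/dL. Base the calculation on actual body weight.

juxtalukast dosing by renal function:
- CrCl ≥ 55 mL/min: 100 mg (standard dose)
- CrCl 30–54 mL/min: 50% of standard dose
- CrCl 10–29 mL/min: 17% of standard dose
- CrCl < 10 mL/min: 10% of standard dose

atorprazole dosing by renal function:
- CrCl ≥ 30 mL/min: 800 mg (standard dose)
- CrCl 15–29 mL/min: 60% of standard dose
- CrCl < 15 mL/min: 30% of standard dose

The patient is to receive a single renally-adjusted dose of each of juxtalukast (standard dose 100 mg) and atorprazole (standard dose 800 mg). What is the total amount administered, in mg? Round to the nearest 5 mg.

CrCl = (140 − 44) × 99.7 / (72 × 3.33) = 9571.2 / 239.76 ≈ 39.9 mL/min
CrCl ≈ 40 mL/min.
juxtalukast: 30–54 mL/min → 50% of 100 mg = 50 mg.
atorprazole: ≥ 30 mL/min → 100% of 800 mg = 800 mg.
Total = 50 + 800 = 850 mg.

850 mg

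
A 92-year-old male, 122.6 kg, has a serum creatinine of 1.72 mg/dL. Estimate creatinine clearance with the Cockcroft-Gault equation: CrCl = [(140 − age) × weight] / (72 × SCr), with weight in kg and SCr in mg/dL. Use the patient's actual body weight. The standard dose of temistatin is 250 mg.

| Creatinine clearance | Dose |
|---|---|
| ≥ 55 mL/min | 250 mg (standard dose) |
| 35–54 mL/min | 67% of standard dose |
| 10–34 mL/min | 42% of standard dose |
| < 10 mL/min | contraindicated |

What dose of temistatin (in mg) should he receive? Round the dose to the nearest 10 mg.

170 mg

CrCl = (140 − 92) × 122.6 / (72 × 1.72) = 5884.8 / 123.84 ≈ 47.5 mL/min
CrCl ≈ 48 mL/min → bracket 35–54 mL/min.
67% of 250 mg = 167.5 mg → 170 mg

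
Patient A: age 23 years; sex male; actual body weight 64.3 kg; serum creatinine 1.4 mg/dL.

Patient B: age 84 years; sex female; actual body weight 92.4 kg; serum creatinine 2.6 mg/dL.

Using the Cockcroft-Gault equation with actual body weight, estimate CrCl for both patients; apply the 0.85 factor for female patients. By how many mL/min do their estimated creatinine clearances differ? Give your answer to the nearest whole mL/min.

51 mL/min

Patient A: CrCl = (140 − 23) × 64.3 / (72 × 1.4) = 7523.1 / 100.80 ≈ 74.6 mL/min
Patient B: CrCl = (140 − 84) × 92.4 / (72 × 2.6) × 0.85 = 5174.4 / 187.20 × 0.85 ≈ 23.5 mL/min
|74.6 − 23.5| = 51.1 mL/min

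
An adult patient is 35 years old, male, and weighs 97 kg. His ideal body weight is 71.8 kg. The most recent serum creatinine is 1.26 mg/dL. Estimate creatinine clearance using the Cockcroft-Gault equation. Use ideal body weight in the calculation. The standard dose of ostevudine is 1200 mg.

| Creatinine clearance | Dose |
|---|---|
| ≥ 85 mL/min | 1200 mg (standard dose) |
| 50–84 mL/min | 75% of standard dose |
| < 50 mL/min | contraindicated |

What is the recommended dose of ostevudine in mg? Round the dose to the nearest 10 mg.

900 mg

CrCl = (140 − 35) × 71.8 / (72 × 1.26) = 7539.0 / 90.72 ≈ 83.1 mL/min
CrCl ≈ 83 mL/min → bracket 50–84 mL/min.
75% of 1200 mg = 900 mg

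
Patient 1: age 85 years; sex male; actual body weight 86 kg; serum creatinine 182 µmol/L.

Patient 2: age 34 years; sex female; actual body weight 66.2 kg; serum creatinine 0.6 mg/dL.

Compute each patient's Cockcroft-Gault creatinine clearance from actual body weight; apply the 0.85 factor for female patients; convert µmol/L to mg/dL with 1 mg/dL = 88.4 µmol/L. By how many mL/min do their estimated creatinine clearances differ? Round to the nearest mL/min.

106 mL/min

Patient 1: SCr = 182 / 88.4 = 2.059 mg/dL
Patient 1: CrCl = (140 − 85) × 86 / (72 × 2.059) = 4730.0 / 148.25 ≈ 31.9 mL/min
Patient 2: CrCl = (140 − 34) × 66.2 / (72 × 0.6) × 0.85 = 7017.2 / 43.20 × 0.85 ≈ 138.1 mL/min
|31.9 − 138.1| = 106.2 mL/min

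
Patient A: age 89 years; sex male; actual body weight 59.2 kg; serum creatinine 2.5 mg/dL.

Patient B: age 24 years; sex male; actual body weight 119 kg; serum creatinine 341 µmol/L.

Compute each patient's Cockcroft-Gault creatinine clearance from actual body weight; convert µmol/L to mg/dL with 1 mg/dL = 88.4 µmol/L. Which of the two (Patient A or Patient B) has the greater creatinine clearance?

Patient A: CrCl = (140 − 89) × 59.2 / (72 × 2.5) = 3019.2 / 180.00 ≈ 16.8 mL/min
Patient B: SCr = 341 / 88.4 = 3.857 mg/dL
Patient B: CrCl = (140 − 24) × 119 / (72 × 3.857) = 13804.0 / 277.70 ≈ 49.7 mL/min
16.8 vs 49.7 mL/min → Patient B is higher.

Patient B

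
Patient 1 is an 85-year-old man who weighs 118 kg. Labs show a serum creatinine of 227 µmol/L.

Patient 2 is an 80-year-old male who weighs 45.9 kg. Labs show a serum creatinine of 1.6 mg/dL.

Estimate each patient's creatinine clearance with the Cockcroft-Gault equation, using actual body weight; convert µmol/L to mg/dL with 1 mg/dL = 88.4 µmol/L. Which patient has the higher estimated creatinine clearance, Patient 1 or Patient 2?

Patient 1: SCr = 227 / 88.4 = 2.568 mg/dL
Patient 1: CrCl = (140 − 85) × 118 / (72 × 2.568) = 6490.0 / 184.90 ≈ 35.1 mL/min
Patient 2: CrCl = (140 − 80) × 45.9 / (72 × 1.6) = 2754.0 / 115.20 ≈ 23.9 mL/min
35.1 vs 23.9 mL/min → Patient 1 is higher.

Patient 1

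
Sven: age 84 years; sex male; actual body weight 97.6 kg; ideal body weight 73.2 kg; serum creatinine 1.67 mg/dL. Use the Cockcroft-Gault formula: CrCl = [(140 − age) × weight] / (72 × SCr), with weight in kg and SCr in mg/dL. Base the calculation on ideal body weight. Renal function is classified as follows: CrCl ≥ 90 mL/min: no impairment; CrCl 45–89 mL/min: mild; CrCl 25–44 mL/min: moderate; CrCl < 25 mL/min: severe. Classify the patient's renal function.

moderate

CrCl = (140 − 84) × 73.2 / (72 × 1.67) = 4099.2 / 120.24 ≈ 34.1 mL/min
34 mL/min falls in the 'moderate' range.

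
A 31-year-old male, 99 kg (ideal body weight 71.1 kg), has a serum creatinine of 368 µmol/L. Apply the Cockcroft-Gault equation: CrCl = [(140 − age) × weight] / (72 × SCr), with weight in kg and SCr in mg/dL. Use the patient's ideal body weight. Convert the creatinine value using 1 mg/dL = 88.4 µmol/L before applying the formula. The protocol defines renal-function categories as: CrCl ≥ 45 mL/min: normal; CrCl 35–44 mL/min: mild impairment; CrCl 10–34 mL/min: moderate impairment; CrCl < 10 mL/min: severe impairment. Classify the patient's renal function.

SCr = 368 / 88.4 = 4.163 mg/dL
CrCl = (140 − 31) × 71.1 / (72 × 4.163) = 7749.9 / 299.74 ≈ 25.9 mL/min
26 mL/min falls in the 'moderate impairment' range.

moderate impairment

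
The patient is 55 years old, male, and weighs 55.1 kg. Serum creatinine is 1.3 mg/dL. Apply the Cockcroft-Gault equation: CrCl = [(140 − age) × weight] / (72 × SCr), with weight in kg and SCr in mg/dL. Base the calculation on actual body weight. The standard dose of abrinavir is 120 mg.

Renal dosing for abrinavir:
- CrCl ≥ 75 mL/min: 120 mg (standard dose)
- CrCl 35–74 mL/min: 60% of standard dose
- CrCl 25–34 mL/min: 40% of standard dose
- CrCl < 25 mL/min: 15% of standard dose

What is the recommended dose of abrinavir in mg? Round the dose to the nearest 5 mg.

CrCl = (140 − 55) × 55.1 / (72 × 1.3) = 4683.5 / 93.60 ≈ 50.0 mL/min
CrCl ≈ 50 mL/min → bracket 35–74 mL/min.
60% of 120 mg = 72 mg → 70 mg

70 mg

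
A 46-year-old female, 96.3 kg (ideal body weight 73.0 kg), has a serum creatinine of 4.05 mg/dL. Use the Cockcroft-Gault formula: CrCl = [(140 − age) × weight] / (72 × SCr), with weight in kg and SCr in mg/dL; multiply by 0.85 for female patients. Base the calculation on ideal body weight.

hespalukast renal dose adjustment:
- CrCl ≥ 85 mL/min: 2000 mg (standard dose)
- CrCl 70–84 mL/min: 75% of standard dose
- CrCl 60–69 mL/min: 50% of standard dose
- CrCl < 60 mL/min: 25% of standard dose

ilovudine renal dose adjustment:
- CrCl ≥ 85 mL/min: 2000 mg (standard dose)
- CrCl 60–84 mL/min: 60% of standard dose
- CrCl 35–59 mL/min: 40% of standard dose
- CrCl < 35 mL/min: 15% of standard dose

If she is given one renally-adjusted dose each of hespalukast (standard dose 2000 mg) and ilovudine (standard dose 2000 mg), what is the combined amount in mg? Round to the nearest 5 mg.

CrCl = (140 − 46) × 73 / (72 × 4.05) × 0.85 = 6862.0 / 291.60 × 0.85 ≈ 20.0 mL/min
CrCl ≈ 20 mL/min.
hespalukast: < 60 mL/min → 25% of 2000 mg = 500 mg.
ilovudine: < 35 mL/min → 15% of 2000 mg = 300 mg.
Total = 500 + 300 = 800 mg.

800 mg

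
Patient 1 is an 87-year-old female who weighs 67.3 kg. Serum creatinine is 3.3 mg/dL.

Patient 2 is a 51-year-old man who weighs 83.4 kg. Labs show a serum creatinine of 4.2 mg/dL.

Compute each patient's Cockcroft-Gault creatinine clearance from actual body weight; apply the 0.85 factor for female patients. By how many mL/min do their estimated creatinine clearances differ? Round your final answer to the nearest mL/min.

Patient 1: CrCl = (140 − 87) × 67.3 / (72 × 3.3) × 0.85 = 3566.9 / 237.60 × 0.85 ≈ 12.8 mL/min
Patient 2: CrCl = (140 − 51) × 83.4 / (72 × 4.2) = 7422.6 / 302.40 ≈ 24.5 mL/min
|12.8 − 24.5| = 11.7 mL/min

12 mL/min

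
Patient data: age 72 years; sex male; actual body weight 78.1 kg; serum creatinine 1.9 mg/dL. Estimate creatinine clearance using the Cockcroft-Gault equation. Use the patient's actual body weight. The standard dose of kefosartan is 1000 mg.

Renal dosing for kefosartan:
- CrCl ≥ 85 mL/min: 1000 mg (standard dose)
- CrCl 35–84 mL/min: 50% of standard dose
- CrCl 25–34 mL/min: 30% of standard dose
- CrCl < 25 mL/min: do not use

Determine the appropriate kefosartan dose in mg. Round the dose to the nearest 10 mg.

500 mg

CrCl = (140 − 72) × 78.1 / (72 × 1.9) = 5310.8 / 136.80 ≈ 38.8 mL/min
CrCl ≈ 39 mL/min → bracket 35–84 mL/min.
50% of 1000 mg = 500 mg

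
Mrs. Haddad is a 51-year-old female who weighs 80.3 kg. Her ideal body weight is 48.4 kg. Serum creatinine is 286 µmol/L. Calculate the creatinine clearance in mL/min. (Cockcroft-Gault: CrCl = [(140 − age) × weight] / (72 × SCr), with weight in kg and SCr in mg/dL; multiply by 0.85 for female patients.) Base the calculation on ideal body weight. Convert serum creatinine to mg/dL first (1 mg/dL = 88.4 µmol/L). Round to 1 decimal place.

SCr = 286 / 88.4 = 3.235 mg/dL
CrCl = (140 − 51) × 48.4 / (72 × 3.235) × 0.85 = 4307.6 / 232.92 × 0.85 ≈ 15.7 mL/min

15.7 mL/min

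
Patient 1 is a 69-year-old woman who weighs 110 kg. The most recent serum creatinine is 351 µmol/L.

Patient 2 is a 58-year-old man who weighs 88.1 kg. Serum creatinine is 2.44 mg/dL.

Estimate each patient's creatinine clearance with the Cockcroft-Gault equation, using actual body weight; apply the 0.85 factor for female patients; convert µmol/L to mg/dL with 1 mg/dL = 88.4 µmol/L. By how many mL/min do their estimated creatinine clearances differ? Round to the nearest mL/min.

Patient 1: SCr = 351 / 88.4 = 3.971 mg/dL
Patient 1: CrCl = (140 − 69) × 110 / (72 × 3.971) × 0.85 = 7810.0 / 285.91 × 0.85 ≈ 23.2 mL/min
Patient 2: CrCl = (140 − 58) × 88.1 / (72 × 2.44) = 7224.2 / 175.68 ≈ 41.1 mL/min
|23.2 − 41.1| = 17.9 mL/min

18 mL/min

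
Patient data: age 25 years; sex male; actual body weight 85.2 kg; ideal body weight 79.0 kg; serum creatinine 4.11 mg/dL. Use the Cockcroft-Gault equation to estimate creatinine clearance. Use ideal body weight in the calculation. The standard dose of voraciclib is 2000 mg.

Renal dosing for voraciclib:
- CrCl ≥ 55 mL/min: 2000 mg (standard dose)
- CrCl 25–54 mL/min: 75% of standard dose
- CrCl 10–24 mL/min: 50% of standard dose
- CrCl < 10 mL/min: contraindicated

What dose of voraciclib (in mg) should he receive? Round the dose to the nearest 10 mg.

1500 mg

CrCl = (140 − 25) × 79 / (72 × 4.11) = 9085.0 / 295.92 ≈ 30.7 mL/min
CrCl ≈ 31 mL/min → bracket 25–54 mL/min.
75% of 2000 mg = 1500 mg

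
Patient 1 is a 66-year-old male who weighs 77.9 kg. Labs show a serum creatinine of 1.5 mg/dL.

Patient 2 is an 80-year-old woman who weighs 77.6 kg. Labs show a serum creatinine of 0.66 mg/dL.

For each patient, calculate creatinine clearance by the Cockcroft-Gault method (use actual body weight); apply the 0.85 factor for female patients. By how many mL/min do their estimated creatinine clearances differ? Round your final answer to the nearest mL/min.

30 mL/min

Patient 1: CrCl = (140 − 66) × 77.9 / (72 × 1.5) = 5764.6 / 108.00 ≈ 53.4 mL/min
Patient 2: CrCl = (140 − 80) × 77.6 / (72 × 0.66) × 0.85 = 4656.0 / 47.52 × 0.85 ≈ 83.3 mL/min
|53.4 − 83.3| = 29.9 mL/min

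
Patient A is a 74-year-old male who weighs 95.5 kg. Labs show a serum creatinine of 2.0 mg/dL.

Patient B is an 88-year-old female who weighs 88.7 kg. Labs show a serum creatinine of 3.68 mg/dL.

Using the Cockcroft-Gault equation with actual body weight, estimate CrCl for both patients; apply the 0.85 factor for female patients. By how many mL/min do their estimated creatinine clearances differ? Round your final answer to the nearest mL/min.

29 mL/min

Patient A: CrCl = (140 − 74) × 95.5 / (72 × 2) = 6303.0 / 144.00 ≈ 43.8 mL/min
Patient B: CrCl = (140 − 88) × 88.7 / (72 × 3.68) × 0.85 = 4612.4 / 264.96 × 0.85 ≈ 14.8 mL/min
|43.8 − 14.8| = 29.0 mL/min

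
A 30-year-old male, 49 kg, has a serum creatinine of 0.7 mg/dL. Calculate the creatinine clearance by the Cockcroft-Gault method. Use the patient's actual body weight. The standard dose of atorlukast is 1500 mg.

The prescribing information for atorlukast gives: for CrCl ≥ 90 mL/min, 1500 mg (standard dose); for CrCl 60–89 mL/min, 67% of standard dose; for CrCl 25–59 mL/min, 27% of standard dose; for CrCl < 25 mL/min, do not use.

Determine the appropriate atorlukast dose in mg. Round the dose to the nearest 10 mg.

CrCl = (140 − 30) × 49 / (72 × 0.7) = 5390.0 / 50.40 ≈ 106.9 mL/min
CrCl ≈ 107 mL/min → bracket ≥ 90 mL/min.
100% of 1500 mg = 1500 mg

1500 mg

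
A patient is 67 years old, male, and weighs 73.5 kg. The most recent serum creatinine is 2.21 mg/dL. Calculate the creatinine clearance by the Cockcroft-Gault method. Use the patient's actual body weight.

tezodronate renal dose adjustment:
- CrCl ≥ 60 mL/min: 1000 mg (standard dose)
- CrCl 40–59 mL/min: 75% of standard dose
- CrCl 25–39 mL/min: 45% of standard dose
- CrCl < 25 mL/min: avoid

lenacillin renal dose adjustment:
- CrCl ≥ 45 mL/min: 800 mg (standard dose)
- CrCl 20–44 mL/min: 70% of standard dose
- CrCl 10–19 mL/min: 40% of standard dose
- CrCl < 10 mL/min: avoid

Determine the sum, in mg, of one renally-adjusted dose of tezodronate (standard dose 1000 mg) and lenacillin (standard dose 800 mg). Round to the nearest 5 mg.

CrCl = (140 − 67) × 73.5 / (72 × 2.21) = 5365.5 / 159.12 ≈ 33.7 mL/min
CrCl ≈ 34 mL/min.
tezodronate: 25–39 mL/min → 45% of 1000 mg = 450 mg.
lenacillin: 20–44 mL/min → 70% of 800 mg = 560 mg.
Total = 450 + 560 = 1010 mg.

1010 mg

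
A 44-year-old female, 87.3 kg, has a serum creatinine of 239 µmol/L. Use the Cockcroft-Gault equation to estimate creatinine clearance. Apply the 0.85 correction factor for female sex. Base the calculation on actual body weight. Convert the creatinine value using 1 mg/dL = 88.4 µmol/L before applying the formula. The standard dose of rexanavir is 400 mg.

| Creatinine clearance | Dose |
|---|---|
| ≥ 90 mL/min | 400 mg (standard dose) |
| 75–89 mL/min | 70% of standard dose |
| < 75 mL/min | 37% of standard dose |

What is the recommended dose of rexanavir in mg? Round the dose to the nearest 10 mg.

SCr = 239 / 88.4 = 2.704 mg/dL
CrCl = (140 − 44) × 87.3 / (72 × 2.704) × 0.85 = 8380.8 / 194.69 × 0.85 ≈ 36.6 mL/min
CrCl ≈ 37 mL/min → bracket < 75 mL/min.
37% of 400 mg = 148 mg → 150 mg

150 mg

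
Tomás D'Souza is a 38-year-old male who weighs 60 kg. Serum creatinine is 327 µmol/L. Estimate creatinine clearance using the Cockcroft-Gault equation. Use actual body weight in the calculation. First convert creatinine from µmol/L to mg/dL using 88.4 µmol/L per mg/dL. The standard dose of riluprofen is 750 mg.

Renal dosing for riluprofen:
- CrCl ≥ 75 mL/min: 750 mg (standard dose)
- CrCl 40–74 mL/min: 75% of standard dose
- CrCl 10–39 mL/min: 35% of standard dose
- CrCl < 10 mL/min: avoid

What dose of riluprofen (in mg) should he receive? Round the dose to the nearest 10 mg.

260 mg

SCr = 327 / 88.4 = 3.699 mg/dL
CrCl = (140 − 38) × 60 / (72 × 3.699) = 6120.0 / 266.33 ≈ 23.0 mL/min
CrCl ≈ 23 mL/min → bracket 10–39 mL/min.
35% of 750 mg = 262.5 mg → 260 mg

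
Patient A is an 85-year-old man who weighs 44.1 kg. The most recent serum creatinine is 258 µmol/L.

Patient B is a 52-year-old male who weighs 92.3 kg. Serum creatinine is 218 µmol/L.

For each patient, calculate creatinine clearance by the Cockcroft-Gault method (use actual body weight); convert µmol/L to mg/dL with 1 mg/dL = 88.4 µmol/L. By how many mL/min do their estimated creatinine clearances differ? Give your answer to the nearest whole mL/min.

34 mL/min

Patient A: SCr = 258 / 88.4 = 2.919 mg/dL
Patient A: CrCl = (140 − 85) × 44.1 / (72 × 2.919) = 2425.5 / 210.17 ≈ 11.5 mL/min
Patient B: SCr = 218 / 88.4 = 2.466 mg/dL
Patient B: CrCl = (140 − 52) × 92.3 / (72 × 2.466) = 8122.4 / 177.55 ≈ 45.7 mL/min
|11.5 − 45.7| = 34.2 mL/min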